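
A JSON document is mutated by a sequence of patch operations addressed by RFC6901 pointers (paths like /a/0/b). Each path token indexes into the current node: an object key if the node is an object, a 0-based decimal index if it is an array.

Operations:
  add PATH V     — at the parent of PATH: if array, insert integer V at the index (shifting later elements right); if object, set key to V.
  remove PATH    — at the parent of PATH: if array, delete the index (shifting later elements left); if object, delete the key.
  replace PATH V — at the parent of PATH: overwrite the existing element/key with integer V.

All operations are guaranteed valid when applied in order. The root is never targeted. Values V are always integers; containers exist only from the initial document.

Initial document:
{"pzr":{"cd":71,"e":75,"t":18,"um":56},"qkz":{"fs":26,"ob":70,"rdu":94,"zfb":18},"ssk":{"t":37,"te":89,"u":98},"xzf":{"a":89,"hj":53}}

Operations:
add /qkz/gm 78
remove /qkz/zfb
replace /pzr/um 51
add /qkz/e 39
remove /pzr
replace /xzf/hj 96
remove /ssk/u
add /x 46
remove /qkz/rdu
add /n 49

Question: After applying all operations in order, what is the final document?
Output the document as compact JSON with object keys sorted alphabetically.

After op 1 (add /qkz/gm 78): {"pzr":{"cd":71,"e":75,"t":18,"um":56},"qkz":{"fs":26,"gm":78,"ob":70,"rdu":94,"zfb":18},"ssk":{"t":37,"te":89,"u":98},"xzf":{"a":89,"hj":53}}
After op 2 (remove /qkz/zfb): {"pzr":{"cd":71,"e":75,"t":18,"um":56},"qkz":{"fs":26,"gm":78,"ob":70,"rdu":94},"ssk":{"t":37,"te":89,"u":98},"xzf":{"a":89,"hj":53}}
After op 3 (replace /pzr/um 51): {"pzr":{"cd":71,"e":75,"t":18,"um":51},"qkz":{"fs":26,"gm":78,"ob":70,"rdu":94},"ssk":{"t":37,"te":89,"u":98},"xzf":{"a":89,"hj":53}}
After op 4 (add /qkz/e 39): {"pzr":{"cd":71,"e":75,"t":18,"um":51},"qkz":{"e":39,"fs":26,"gm":78,"ob":70,"rdu":94},"ssk":{"t":37,"te":89,"u":98},"xzf":{"a":89,"hj":53}}
After op 5 (remove /pzr): {"qkz":{"e":39,"fs":26,"gm":78,"ob":70,"rdu":94},"ssk":{"t":37,"te":89,"u":98},"xzf":{"a":89,"hj":53}}
After op 6 (replace /xzf/hj 96): {"qkz":{"e":39,"fs":26,"gm":78,"ob":70,"rdu":94},"ssk":{"t":37,"te":89,"u":98},"xzf":{"a":89,"hj":96}}
After op 7 (remove /ssk/u): {"qkz":{"e":39,"fs":26,"gm":78,"ob":70,"rdu":94},"ssk":{"t":37,"te":89},"xzf":{"a":89,"hj":96}}
After op 8 (add /x 46): {"qkz":{"e":39,"fs":26,"gm":78,"ob":70,"rdu":94},"ssk":{"t":37,"te":89},"x":46,"xzf":{"a":89,"hj":96}}
After op 9 (remove /qkz/rdu): {"qkz":{"e":39,"fs":26,"gm":78,"ob":70},"ssk":{"t":37,"te":89},"x":46,"xzf":{"a":89,"hj":96}}
After op 10 (add /n 49): {"n":49,"qkz":{"e":39,"fs":26,"gm":78,"ob":70},"ssk":{"t":37,"te":89},"x":46,"xzf":{"a":89,"hj":96}}

Answer: {"n":49,"qkz":{"e":39,"fs":26,"gm":78,"ob":70},"ssk":{"t":37,"te":89},"x":46,"xzf":{"a":89,"hj":96}}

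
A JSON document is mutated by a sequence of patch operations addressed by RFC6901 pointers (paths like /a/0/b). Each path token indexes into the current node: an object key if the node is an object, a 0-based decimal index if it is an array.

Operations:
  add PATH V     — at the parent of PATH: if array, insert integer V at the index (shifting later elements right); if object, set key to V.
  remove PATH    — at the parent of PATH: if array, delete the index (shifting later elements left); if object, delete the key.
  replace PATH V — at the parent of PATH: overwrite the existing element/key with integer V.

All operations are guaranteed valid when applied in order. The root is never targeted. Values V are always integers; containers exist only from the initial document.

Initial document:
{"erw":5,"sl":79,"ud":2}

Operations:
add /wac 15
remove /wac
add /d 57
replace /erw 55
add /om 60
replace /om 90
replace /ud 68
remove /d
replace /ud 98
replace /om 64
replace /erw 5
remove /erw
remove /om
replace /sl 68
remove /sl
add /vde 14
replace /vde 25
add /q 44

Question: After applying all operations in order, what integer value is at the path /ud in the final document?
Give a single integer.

After op 1 (add /wac 15): {"erw":5,"sl":79,"ud":2,"wac":15}
After op 2 (remove /wac): {"erw":5,"sl":79,"ud":2}
After op 3 (add /d 57): {"d":57,"erw":5,"sl":79,"ud":2}
After op 4 (replace /erw 55): {"d":57,"erw":55,"sl":79,"ud":2}
After op 5 (add /om 60): {"d":57,"erw":55,"om":60,"sl":79,"ud":2}
After op 6 (replace /om 90): {"d":57,"erw":55,"om":90,"sl":79,"ud":2}
After op 7 (replace /ud 68): {"d":57,"erw":55,"om":90,"sl":79,"ud":68}
After op 8 (remove /d): {"erw":55,"om":90,"sl":79,"ud":68}
After op 9 (replace /ud 98): {"erw":55,"om":90,"sl":79,"ud":98}
After op 10 (replace /om 64): {"erw":55,"om":64,"sl":79,"ud":98}
After op 11 (replace /erw 5): {"erw":5,"om":64,"sl":79,"ud":98}
After op 12 (remove /erw): {"om":64,"sl":79,"ud":98}
After op 13 (remove /om): {"sl":79,"ud":98}
After op 14 (replace /sl 68): {"sl":68,"ud":98}
After op 15 (remove /sl): {"ud":98}
After op 16 (add /vde 14): {"ud":98,"vde":14}
After op 17 (replace /vde 25): {"ud":98,"vde":25}
After op 18 (add /q 44): {"q":44,"ud":98,"vde":25}
Value at /ud: 98

Answer: 98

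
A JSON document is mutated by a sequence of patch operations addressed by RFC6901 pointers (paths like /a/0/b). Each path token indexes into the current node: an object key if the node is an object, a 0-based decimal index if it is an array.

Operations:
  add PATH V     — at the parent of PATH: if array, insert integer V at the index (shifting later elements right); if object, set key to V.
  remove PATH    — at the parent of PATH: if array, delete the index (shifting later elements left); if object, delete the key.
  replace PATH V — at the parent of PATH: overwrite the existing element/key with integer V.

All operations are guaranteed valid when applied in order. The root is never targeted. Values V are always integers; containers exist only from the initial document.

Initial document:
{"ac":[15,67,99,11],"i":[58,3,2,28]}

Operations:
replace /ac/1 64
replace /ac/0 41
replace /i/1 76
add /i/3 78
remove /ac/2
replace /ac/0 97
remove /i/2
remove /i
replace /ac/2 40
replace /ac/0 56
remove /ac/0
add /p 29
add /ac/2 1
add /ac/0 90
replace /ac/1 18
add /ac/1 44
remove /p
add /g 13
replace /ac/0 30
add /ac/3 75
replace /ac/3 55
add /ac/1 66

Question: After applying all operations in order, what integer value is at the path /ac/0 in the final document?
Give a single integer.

After op 1 (replace /ac/1 64): {"ac":[15,64,99,11],"i":[58,3,2,28]}
After op 2 (replace /ac/0 41): {"ac":[41,64,99,11],"i":[58,3,2,28]}
After op 3 (replace /i/1 76): {"ac":[41,64,99,11],"i":[58,76,2,28]}
After op 4 (add /i/3 78): {"ac":[41,64,99,11],"i":[58,76,2,78,28]}
After op 5 (remove /ac/2): {"ac":[41,64,11],"i":[58,76,2,78,28]}
After op 6 (replace /ac/0 97): {"ac":[97,64,11],"i":[58,76,2,78,28]}
After op 7 (remove /i/2): {"ac":[97,64,11],"i":[58,76,78,28]}
After op 8 (remove /i): {"ac":[97,64,11]}
After op 9 (replace /ac/2 40): {"ac":[97,64,40]}
After op 10 (replace /ac/0 56): {"ac":[56,64,40]}
After op 11 (remove /ac/0): {"ac":[64,40]}
After op 12 (add /p 29): {"ac":[64,40],"p":29}
After op 13 (add /ac/2 1): {"ac":[64,40,1],"p":29}
After op 14 (add /ac/0 90): {"ac":[90,64,40,1],"p":29}
After op 15 (replace /ac/1 18): {"ac":[90,18,40,1],"p":29}
After op 16 (add /ac/1 44): {"ac":[90,44,18,40,1],"p":29}
After op 17 (remove /p): {"ac":[90,44,18,40,1]}
After op 18 (add /g 13): {"ac":[90,44,18,40,1],"g":13}
After op 19 (replace /ac/0 30): {"ac":[30,44,18,40,1],"g":13}
After op 20 (add /ac/3 75): {"ac":[30,44,18,75,40,1],"g":13}
After op 21 (replace /ac/3 55): {"ac":[30,44,18,55,40,1],"g":13}
After op 22 (add /ac/1 66): {"ac":[30,66,44,18,55,40,1],"g":13}
Value at /ac/0: 30

Answer: 30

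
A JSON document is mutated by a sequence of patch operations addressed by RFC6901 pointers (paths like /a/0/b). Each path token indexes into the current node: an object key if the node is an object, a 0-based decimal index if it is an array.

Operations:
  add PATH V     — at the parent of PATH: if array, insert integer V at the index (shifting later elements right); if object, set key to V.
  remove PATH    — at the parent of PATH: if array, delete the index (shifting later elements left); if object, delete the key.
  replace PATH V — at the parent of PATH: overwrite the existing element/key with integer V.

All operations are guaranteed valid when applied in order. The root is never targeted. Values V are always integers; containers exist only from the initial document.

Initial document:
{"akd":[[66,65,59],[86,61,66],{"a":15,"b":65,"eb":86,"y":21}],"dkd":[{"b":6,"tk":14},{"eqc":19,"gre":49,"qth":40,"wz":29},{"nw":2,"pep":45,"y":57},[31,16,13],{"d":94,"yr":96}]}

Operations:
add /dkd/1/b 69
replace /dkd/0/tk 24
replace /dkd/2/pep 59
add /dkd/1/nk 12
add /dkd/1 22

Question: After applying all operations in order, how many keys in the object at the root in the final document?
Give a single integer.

After op 1 (add /dkd/1/b 69): {"akd":[[66,65,59],[86,61,66],{"a":15,"b":65,"eb":86,"y":21}],"dkd":[{"b":6,"tk":14},{"b":69,"eqc":19,"gre":49,"qth":40,"wz":29},{"nw":2,"pep":45,"y":57},[31,16,13],{"d":94,"yr":96}]}
After op 2 (replace /dkd/0/tk 24): {"akd":[[66,65,59],[86,61,66],{"a":15,"b":65,"eb":86,"y":21}],"dkd":[{"b":6,"tk":24},{"b":69,"eqc":19,"gre":49,"qth":40,"wz":29},{"nw":2,"pep":45,"y":57},[31,16,13],{"d":94,"yr":96}]}
After op 3 (replace /dkd/2/pep 59): {"akd":[[66,65,59],[86,61,66],{"a":15,"b":65,"eb":86,"y":21}],"dkd":[{"b":6,"tk":24},{"b":69,"eqc":19,"gre":49,"qth":40,"wz":29},{"nw":2,"pep":59,"y":57},[31,16,13],{"d":94,"yr":96}]}
After op 4 (add /dkd/1/nk 12): {"akd":[[66,65,59],[86,61,66],{"a":15,"b":65,"eb":86,"y":21}],"dkd":[{"b":6,"tk":24},{"b":69,"eqc":19,"gre":49,"nk":12,"qth":40,"wz":29},{"nw":2,"pep":59,"y":57},[31,16,13],{"d":94,"yr":96}]}
After op 5 (add /dkd/1 22): {"akd":[[66,65,59],[86,61,66],{"a":15,"b":65,"eb":86,"y":21}],"dkd":[{"b":6,"tk":24},22,{"b":69,"eqc":19,"gre":49,"nk":12,"qth":40,"wz":29},{"nw":2,"pep":59,"y":57},[31,16,13],{"d":94,"yr":96}]}
Size at the root: 2

Answer: 2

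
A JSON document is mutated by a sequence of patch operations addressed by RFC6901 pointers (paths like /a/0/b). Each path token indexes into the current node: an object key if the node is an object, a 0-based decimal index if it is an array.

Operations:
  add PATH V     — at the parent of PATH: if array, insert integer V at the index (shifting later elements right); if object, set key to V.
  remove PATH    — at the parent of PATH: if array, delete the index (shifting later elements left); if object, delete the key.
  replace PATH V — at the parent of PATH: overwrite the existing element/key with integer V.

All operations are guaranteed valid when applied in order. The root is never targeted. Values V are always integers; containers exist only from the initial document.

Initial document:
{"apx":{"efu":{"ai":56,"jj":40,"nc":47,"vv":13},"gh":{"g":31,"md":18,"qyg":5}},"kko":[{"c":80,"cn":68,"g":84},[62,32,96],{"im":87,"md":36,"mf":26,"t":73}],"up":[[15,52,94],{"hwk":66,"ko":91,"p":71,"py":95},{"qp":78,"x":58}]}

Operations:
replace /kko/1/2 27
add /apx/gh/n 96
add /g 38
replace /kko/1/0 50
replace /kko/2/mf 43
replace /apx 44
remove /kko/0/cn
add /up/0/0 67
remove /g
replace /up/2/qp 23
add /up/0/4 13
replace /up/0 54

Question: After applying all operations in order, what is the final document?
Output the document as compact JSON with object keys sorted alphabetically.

Answer: {"apx":44,"kko":[{"c":80,"g":84},[50,32,27],{"im":87,"md":36,"mf":43,"t":73}],"up":[54,{"hwk":66,"ko":91,"p":71,"py":95},{"qp":23,"x":58}]}

Derivation:
After op 1 (replace /kko/1/2 27): {"apx":{"efu":{"ai":56,"jj":40,"nc":47,"vv":13},"gh":{"g":31,"md":18,"qyg":5}},"kko":[{"c":80,"cn":68,"g":84},[62,32,27],{"im":87,"md":36,"mf":26,"t":73}],"up":[[15,52,94],{"hwk":66,"ko":91,"p":71,"py":95},{"qp":78,"x":58}]}
After op 2 (add /apx/gh/n 96): {"apx":{"efu":{"ai":56,"jj":40,"nc":47,"vv":13},"gh":{"g":31,"md":18,"n":96,"qyg":5}},"kko":[{"c":80,"cn":68,"g":84},[62,32,27],{"im":87,"md":36,"mf":26,"t":73}],"up":[[15,52,94],{"hwk":66,"ko":91,"p":71,"py":95},{"qp":78,"x":58}]}
After op 3 (add /g 38): {"apx":{"efu":{"ai":56,"jj":40,"nc":47,"vv":13},"gh":{"g":31,"md":18,"n":96,"qyg":5}},"g":38,"kko":[{"c":80,"cn":68,"g":84},[62,32,27],{"im":87,"md":36,"mf":26,"t":73}],"up":[[15,52,94],{"hwk":66,"ko":91,"p":71,"py":95},{"qp":78,"x":58}]}
After op 4 (replace /kko/1/0 50): {"apx":{"efu":{"ai":56,"jj":40,"nc":47,"vv":13},"gh":{"g":31,"md":18,"n":96,"qyg":5}},"g":38,"kko":[{"c":80,"cn":68,"g":84},[50,32,27],{"im":87,"md":36,"mf":26,"t":73}],"up":[[15,52,94],{"hwk":66,"ko":91,"p":71,"py":95},{"qp":78,"x":58}]}
After op 5 (replace /kko/2/mf 43): {"apx":{"efu":{"ai":56,"jj":40,"nc":47,"vv":13},"gh":{"g":31,"md":18,"n":96,"qyg":5}},"g":38,"kko":[{"c":80,"cn":68,"g":84},[50,32,27],{"im":87,"md":36,"mf":43,"t":73}],"up":[[15,52,94],{"hwk":66,"ko":91,"p":71,"py":95},{"qp":78,"x":58}]}
After op 6 (replace /apx 44): {"apx":44,"g":38,"kko":[{"c":80,"cn":68,"g":84},[50,32,27],{"im":87,"md":36,"mf":43,"t":73}],"up":[[15,52,94],{"hwk":66,"ko":91,"p":71,"py":95},{"qp":78,"x":58}]}
After op 7 (remove /kko/0/cn): {"apx":44,"g":38,"kko":[{"c":80,"g":84},[50,32,27],{"im":87,"md":36,"mf":43,"t":73}],"up":[[15,52,94],{"hwk":66,"ko":91,"p":71,"py":95},{"qp":78,"x":58}]}
After op 8 (add /up/0/0 67): {"apx":44,"g":38,"kko":[{"c":80,"g":84},[50,32,27],{"im":87,"md":36,"mf":43,"t":73}],"up":[[67,15,52,94],{"hwk":66,"ko":91,"p":71,"py":95},{"qp":78,"x":58}]}
After op 9 (remove /g): {"apx":44,"kko":[{"c":80,"g":84},[50,32,27],{"im":87,"md":36,"mf":43,"t":73}],"up":[[67,15,52,94],{"hwk":66,"ko":91,"p":71,"py":95},{"qp":78,"x":58}]}
After op 10 (replace /up/2/qp 23): {"apx":44,"kko":[{"c":80,"g":84},[50,32,27],{"im":87,"md":36,"mf":43,"t":73}],"up":[[67,15,52,94],{"hwk":66,"ko":91,"p":71,"py":95},{"qp":23,"x":58}]}
After op 11 (add /up/0/4 13): {"apx":44,"kko":[{"c":80,"g":84},[50,32,27],{"im":87,"md":36,"mf":43,"t":73}],"up":[[67,15,52,94,13],{"hwk":66,"ko":91,"p":71,"py":95},{"qp":23,"x":58}]}
After op 12 (replace /up/0 54): {"apx":44,"kko":[{"c":80,"g":84},[50,32,27],{"im":87,"md":36,"mf":43,"t":73}],"up":[54,{"hwk":66,"ko":91,"p":71,"py":95},{"qp":23,"x":58}]}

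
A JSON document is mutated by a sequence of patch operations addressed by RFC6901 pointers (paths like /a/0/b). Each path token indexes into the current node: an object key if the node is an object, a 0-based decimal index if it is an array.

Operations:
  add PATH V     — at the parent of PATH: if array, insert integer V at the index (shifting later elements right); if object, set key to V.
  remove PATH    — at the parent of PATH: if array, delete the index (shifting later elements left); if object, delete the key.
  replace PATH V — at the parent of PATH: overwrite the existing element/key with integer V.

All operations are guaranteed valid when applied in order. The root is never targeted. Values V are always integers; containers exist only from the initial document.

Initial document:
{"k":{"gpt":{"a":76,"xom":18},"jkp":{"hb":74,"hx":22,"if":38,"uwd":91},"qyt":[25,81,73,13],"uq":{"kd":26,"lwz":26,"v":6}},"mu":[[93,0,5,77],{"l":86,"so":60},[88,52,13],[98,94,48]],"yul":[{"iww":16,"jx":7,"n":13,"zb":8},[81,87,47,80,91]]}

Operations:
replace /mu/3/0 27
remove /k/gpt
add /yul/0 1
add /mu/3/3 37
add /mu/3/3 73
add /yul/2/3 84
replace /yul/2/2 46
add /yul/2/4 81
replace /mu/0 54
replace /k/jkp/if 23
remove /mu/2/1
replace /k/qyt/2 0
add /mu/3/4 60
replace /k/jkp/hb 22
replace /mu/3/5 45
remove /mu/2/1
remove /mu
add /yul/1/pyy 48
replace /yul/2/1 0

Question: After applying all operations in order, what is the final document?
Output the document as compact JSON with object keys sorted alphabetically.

Answer: {"k":{"jkp":{"hb":22,"hx":22,"if":23,"uwd":91},"qyt":[25,81,0,13],"uq":{"kd":26,"lwz":26,"v":6}},"yul":[1,{"iww":16,"jx":7,"n":13,"pyy":48,"zb":8},[81,0,46,84,81,80,91]]}

Derivation:
After op 1 (replace /mu/3/0 27): {"k":{"gpt":{"a":76,"xom":18},"jkp":{"hb":74,"hx":22,"if":38,"uwd":91},"qyt":[25,81,73,13],"uq":{"kd":26,"lwz":26,"v":6}},"mu":[[93,0,5,77],{"l":86,"so":60},[88,52,13],[27,94,48]],"yul":[{"iww":16,"jx":7,"n":13,"zb":8},[81,87,47,80,91]]}
After op 2 (remove /k/gpt): {"k":{"jkp":{"hb":74,"hx":22,"if":38,"uwd":91},"qyt":[25,81,73,13],"uq":{"kd":26,"lwz":26,"v":6}},"mu":[[93,0,5,77],{"l":86,"so":60},[88,52,13],[27,94,48]],"yul":[{"iww":16,"jx":7,"n":13,"zb":8},[81,87,47,80,91]]}
After op 3 (add /yul/0 1): {"k":{"jkp":{"hb":74,"hx":22,"if":38,"uwd":91},"qyt":[25,81,73,13],"uq":{"kd":26,"lwz":26,"v":6}},"mu":[[93,0,5,77],{"l":86,"so":60},[88,52,13],[27,94,48]],"yul":[1,{"iww":16,"jx":7,"n":13,"zb":8},[81,87,47,80,91]]}
After op 4 (add /mu/3/3 37): {"k":{"jkp":{"hb":74,"hx":22,"if":38,"uwd":91},"qyt":[25,81,73,13],"uq":{"kd":26,"lwz":26,"v":6}},"mu":[[93,0,5,77],{"l":86,"so":60},[88,52,13],[27,94,48,37]],"yul":[1,{"iww":16,"jx":7,"n":13,"zb":8},[81,87,47,80,91]]}
After op 5 (add /mu/3/3 73): {"k":{"jkp":{"hb":74,"hx":22,"if":38,"uwd":91},"qyt":[25,81,73,13],"uq":{"kd":26,"lwz":26,"v":6}},"mu":[[93,0,5,77],{"l":86,"so":60},[88,52,13],[27,94,48,73,37]],"yul":[1,{"iww":16,"jx":7,"n":13,"zb":8},[81,87,47,80,91]]}
After op 6 (add /yul/2/3 84): {"k":{"jkp":{"hb":74,"hx":22,"if":38,"uwd":91},"qyt":[25,81,73,13],"uq":{"kd":26,"lwz":26,"v":6}},"mu":[[93,0,5,77],{"l":86,"so":60},[88,52,13],[27,94,48,73,37]],"yul":[1,{"iww":16,"jx":7,"n":13,"zb":8},[81,87,47,84,80,91]]}
After op 7 (replace /yul/2/2 46): {"k":{"jkp":{"hb":74,"hx":22,"if":38,"uwd":91},"qyt":[25,81,73,13],"uq":{"kd":26,"lwz":26,"v":6}},"mu":[[93,0,5,77],{"l":86,"so":60},[88,52,13],[27,94,48,73,37]],"yul":[1,{"iww":16,"jx":7,"n":13,"zb":8},[81,87,46,84,80,91]]}
After op 8 (add /yul/2/4 81): {"k":{"jkp":{"hb":74,"hx":22,"if":38,"uwd":91},"qyt":[25,81,73,13],"uq":{"kd":26,"lwz":26,"v":6}},"mu":[[93,0,5,77],{"l":86,"so":60},[88,52,13],[27,94,48,73,37]],"yul":[1,{"iww":16,"jx":7,"n":13,"zb":8},[81,87,46,84,81,80,91]]}
After op 9 (replace /mu/0 54): {"k":{"jkp":{"hb":74,"hx":22,"if":38,"uwd":91},"qyt":[25,81,73,13],"uq":{"kd":26,"lwz":26,"v":6}},"mu":[54,{"l":86,"so":60},[88,52,13],[27,94,48,73,37]],"yul":[1,{"iww":16,"jx":7,"n":13,"zb":8},[81,87,46,84,81,80,91]]}
After op 10 (replace /k/jkp/if 23): {"k":{"jkp":{"hb":74,"hx":22,"if":23,"uwd":91},"qyt":[25,81,73,13],"uq":{"kd":26,"lwz":26,"v":6}},"mu":[54,{"l":86,"so":60},[88,52,13],[27,94,48,73,37]],"yul":[1,{"iww":16,"jx":7,"n":13,"zb":8},[81,87,46,84,81,80,91]]}
After op 11 (remove /mu/2/1): {"k":{"jkp":{"hb":74,"hx":22,"if":23,"uwd":91},"qyt":[25,81,73,13],"uq":{"kd":26,"lwz":26,"v":6}},"mu":[54,{"l":86,"so":60},[88,13],[27,94,48,73,37]],"yul":[1,{"iww":16,"jx":7,"n":13,"zb":8},[81,87,46,84,81,80,91]]}
After op 12 (replace /k/qyt/2 0): {"k":{"jkp":{"hb":74,"hx":22,"if":23,"uwd":91},"qyt":[25,81,0,13],"uq":{"kd":26,"lwz":26,"v":6}},"mu":[54,{"l":86,"so":60},[88,13],[27,94,48,73,37]],"yul":[1,{"iww":16,"jx":7,"n":13,"zb":8},[81,87,46,84,81,80,91]]}
After op 13 (add /mu/3/4 60): {"k":{"jkp":{"hb":74,"hx":22,"if":23,"uwd":91},"qyt":[25,81,0,13],"uq":{"kd":26,"lwz":26,"v":6}},"mu":[54,{"l":86,"so":60},[88,13],[27,94,48,73,60,37]],"yul":[1,{"iww":16,"jx":7,"n":13,"zb":8},[81,87,46,84,81,80,91]]}
After op 14 (replace /k/jkp/hb 22): {"k":{"jkp":{"hb":22,"hx":22,"if":23,"uwd":91},"qyt":[25,81,0,13],"uq":{"kd":26,"lwz":26,"v":6}},"mu":[54,{"l":86,"so":60},[88,13],[27,94,48,73,60,37]],"yul":[1,{"iww":16,"jx":7,"n":13,"zb":8},[81,87,46,84,81,80,91]]}
After op 15 (replace /mu/3/5 45): {"k":{"jkp":{"hb":22,"hx":22,"if":23,"uwd":91},"qyt":[25,81,0,13],"uq":{"kd":26,"lwz":26,"v":6}},"mu":[54,{"l":86,"so":60},[88,13],[27,94,48,73,60,45]],"yul":[1,{"iww":16,"jx":7,"n":13,"zb":8},[81,87,46,84,81,80,91]]}
After op 16 (remove /mu/2/1): {"k":{"jkp":{"hb":22,"hx":22,"if":23,"uwd":91},"qyt":[25,81,0,13],"uq":{"kd":26,"lwz":26,"v":6}},"mu":[54,{"l":86,"so":60},[88],[27,94,48,73,60,45]],"yul":[1,{"iww":16,"jx":7,"n":13,"zb":8},[81,87,46,84,81,80,91]]}
After op 17 (remove /mu): {"k":{"jkp":{"hb":22,"hx":22,"if":23,"uwd":91},"qyt":[25,81,0,13],"uq":{"kd":26,"lwz":26,"v":6}},"yul":[1,{"iww":16,"jx":7,"n":13,"zb":8},[81,87,46,84,81,80,91]]}
After op 18 (add /yul/1/pyy 48): {"k":{"jkp":{"hb":22,"hx":22,"if":23,"uwd":91},"qyt":[25,81,0,13],"uq":{"kd":26,"lwz":26,"v":6}},"yul":[1,{"iww":16,"jx":7,"n":13,"pyy":48,"zb":8},[81,87,46,84,81,80,91]]}
After op 19 (replace /yul/2/1 0): {"k":{"jkp":{"hb":22,"hx":22,"if":23,"uwd":91},"qyt":[25,81,0,13],"uq":{"kd":26,"lwz":26,"v":6}},"yul":[1,{"iww":16,"jx":7,"n":13,"pyy":48,"zb":8},[81,0,46,84,81,80,91]]}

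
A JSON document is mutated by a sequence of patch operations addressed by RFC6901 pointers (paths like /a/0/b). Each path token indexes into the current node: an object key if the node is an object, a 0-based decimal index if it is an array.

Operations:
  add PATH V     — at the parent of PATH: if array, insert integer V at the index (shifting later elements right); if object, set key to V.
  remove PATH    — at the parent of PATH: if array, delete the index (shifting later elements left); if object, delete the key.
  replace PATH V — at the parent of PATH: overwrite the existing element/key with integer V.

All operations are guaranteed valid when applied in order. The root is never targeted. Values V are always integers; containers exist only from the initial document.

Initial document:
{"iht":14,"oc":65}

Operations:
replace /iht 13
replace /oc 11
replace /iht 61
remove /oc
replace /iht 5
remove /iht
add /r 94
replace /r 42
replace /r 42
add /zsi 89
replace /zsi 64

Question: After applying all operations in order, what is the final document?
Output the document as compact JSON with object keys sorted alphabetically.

After op 1 (replace /iht 13): {"iht":13,"oc":65}
After op 2 (replace /oc 11): {"iht":13,"oc":11}
After op 3 (replace /iht 61): {"iht":61,"oc":11}
After op 4 (remove /oc): {"iht":61}
After op 5 (replace /iht 5): {"iht":5}
After op 6 (remove /iht): {}
After op 7 (add /r 94): {"r":94}
After op 8 (replace /r 42): {"r":42}
After op 9 (replace /r 42): {"r":42}
After op 10 (add /zsi 89): {"r":42,"zsi":89}
After op 11 (replace /zsi 64): {"r":42,"zsi":64}

Answer: {"r":42,"zsi":64}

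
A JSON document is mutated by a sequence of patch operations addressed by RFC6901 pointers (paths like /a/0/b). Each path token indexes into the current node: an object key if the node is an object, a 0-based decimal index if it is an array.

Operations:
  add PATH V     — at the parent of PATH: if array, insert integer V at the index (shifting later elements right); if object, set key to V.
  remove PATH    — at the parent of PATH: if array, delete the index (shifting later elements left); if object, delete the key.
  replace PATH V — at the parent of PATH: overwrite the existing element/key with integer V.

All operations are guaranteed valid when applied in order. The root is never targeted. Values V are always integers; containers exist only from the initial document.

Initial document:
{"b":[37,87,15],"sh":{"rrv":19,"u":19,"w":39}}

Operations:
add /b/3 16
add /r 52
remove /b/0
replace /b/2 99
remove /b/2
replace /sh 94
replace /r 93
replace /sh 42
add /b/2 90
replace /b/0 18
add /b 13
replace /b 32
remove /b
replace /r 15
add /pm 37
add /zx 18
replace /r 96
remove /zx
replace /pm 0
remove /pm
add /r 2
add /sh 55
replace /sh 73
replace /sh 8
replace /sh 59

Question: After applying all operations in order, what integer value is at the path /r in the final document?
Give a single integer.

After op 1 (add /b/3 16): {"b":[37,87,15,16],"sh":{"rrv":19,"u":19,"w":39}}
After op 2 (add /r 52): {"b":[37,87,15,16],"r":52,"sh":{"rrv":19,"u":19,"w":39}}
After op 3 (remove /b/0): {"b":[87,15,16],"r":52,"sh":{"rrv":19,"u":19,"w":39}}
After op 4 (replace /b/2 99): {"b":[87,15,99],"r":52,"sh":{"rrv":19,"u":19,"w":39}}
After op 5 (remove /b/2): {"b":[87,15],"r":52,"sh":{"rrv":19,"u":19,"w":39}}
After op 6 (replace /sh 94): {"b":[87,15],"r":52,"sh":94}
After op 7 (replace /r 93): {"b":[87,15],"r":93,"sh":94}
After op 8 (replace /sh 42): {"b":[87,15],"r":93,"sh":42}
After op 9 (add /b/2 90): {"b":[87,15,90],"r":93,"sh":42}
After op 10 (replace /b/0 18): {"b":[18,15,90],"r":93,"sh":42}
After op 11 (add /b 13): {"b":13,"r":93,"sh":42}
After op 12 (replace /b 32): {"b":32,"r":93,"sh":42}
After op 13 (remove /b): {"r":93,"sh":42}
After op 14 (replace /r 15): {"r":15,"sh":42}
After op 15 (add /pm 37): {"pm":37,"r":15,"sh":42}
After op 16 (add /zx 18): {"pm":37,"r":15,"sh":42,"zx":18}
After op 17 (replace /r 96): {"pm":37,"r":96,"sh":42,"zx":18}
After op 18 (remove /zx): {"pm":37,"r":96,"sh":42}
After op 19 (replace /pm 0): {"pm":0,"r":96,"sh":42}
After op 20 (remove /pm): {"r":96,"sh":42}
After op 21 (add /r 2): {"r":2,"sh":42}
After op 22 (add /sh 55): {"r":2,"sh":55}
After op 23 (replace /sh 73): {"r":2,"sh":73}
After op 24 (replace /sh 8): {"r":2,"sh":8}
After op 25 (replace /sh 59): {"r":2,"sh":59}
Value at /r: 2

Answer: 2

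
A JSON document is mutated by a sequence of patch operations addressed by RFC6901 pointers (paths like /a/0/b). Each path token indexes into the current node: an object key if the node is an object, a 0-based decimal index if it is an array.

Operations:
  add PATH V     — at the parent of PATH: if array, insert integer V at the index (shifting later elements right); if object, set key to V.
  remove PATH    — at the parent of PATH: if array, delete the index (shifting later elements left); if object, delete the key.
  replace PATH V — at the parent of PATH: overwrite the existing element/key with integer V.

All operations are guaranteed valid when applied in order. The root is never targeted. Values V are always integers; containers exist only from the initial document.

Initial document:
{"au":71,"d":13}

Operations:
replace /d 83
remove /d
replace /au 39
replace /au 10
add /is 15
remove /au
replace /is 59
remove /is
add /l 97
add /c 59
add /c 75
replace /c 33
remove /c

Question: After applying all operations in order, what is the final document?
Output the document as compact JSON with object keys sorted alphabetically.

After op 1 (replace /d 83): {"au":71,"d":83}
After op 2 (remove /d): {"au":71}
After op 3 (replace /au 39): {"au":39}
After op 4 (replace /au 10): {"au":10}
After op 5 (add /is 15): {"au":10,"is":15}
After op 6 (remove /au): {"is":15}
After op 7 (replace /is 59): {"is":59}
After op 8 (remove /is): {}
After op 9 (add /l 97): {"l":97}
After op 10 (add /c 59): {"c":59,"l":97}
After op 11 (add /c 75): {"c":75,"l":97}
After op 12 (replace /c 33): {"c":33,"l":97}
After op 13 (remove /c): {"l":97}

Answer: {"l":97}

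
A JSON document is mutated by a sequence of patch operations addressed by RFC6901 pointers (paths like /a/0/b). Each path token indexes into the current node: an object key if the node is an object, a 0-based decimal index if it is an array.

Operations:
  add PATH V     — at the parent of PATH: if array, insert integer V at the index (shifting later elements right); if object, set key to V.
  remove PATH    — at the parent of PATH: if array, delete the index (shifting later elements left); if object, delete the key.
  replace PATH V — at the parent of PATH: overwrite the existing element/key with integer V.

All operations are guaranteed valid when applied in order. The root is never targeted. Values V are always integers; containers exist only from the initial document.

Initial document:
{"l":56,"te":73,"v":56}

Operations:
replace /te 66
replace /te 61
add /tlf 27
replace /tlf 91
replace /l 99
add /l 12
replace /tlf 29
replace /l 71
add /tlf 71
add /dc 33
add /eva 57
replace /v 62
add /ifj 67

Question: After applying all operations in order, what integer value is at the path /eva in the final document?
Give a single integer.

Answer: 57

Derivation:
After op 1 (replace /te 66): {"l":56,"te":66,"v":56}
After op 2 (replace /te 61): {"l":56,"te":61,"v":56}
After op 3 (add /tlf 27): {"l":56,"te":61,"tlf":27,"v":56}
After op 4 (replace /tlf 91): {"l":56,"te":61,"tlf":91,"v":56}
After op 5 (replace /l 99): {"l":99,"te":61,"tlf":91,"v":56}
After op 6 (add /l 12): {"l":12,"te":61,"tlf":91,"v":56}
After op 7 (replace /tlf 29): {"l":12,"te":61,"tlf":29,"v":56}
After op 8 (replace /l 71): {"l":71,"te":61,"tlf":29,"v":56}
After op 9 (add /tlf 71): {"l":71,"te":61,"tlf":71,"v":56}
After op 10 (add /dc 33): {"dc":33,"l":71,"te":61,"tlf":71,"v":56}
After op 11 (add /eva 57): {"dc":33,"eva":57,"l":71,"te":61,"tlf":71,"v":56}
After op 12 (replace /v 62): {"dc":33,"eva":57,"l":71,"te":61,"tlf":71,"v":62}
After op 13 (add /ifj 67): {"dc":33,"eva":57,"ifj":67,"l":71,"te":61,"tlf":71,"v":62}
Value at /eva: 57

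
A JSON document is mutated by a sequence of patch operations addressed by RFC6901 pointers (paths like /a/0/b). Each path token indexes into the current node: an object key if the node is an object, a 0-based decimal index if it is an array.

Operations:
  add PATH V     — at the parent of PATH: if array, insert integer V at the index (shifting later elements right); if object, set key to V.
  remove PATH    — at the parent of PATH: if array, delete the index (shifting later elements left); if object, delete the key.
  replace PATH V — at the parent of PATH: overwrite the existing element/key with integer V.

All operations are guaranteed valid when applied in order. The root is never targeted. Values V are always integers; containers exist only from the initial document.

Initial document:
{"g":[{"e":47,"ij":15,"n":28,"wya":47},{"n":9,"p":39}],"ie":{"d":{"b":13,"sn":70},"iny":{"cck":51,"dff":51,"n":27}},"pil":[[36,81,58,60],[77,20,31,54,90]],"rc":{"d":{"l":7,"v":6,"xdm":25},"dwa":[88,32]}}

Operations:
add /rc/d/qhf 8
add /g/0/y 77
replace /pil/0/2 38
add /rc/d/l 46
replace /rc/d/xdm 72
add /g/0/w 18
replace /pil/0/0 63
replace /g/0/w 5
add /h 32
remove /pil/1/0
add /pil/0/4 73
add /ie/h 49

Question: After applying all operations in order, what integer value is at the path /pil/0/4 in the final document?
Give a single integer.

Answer: 73

Derivation:
After op 1 (add /rc/d/qhf 8): {"g":[{"e":47,"ij":15,"n":28,"wya":47},{"n":9,"p":39}],"ie":{"d":{"b":13,"sn":70},"iny":{"cck":51,"dff":51,"n":27}},"pil":[[36,81,58,60],[77,20,31,54,90]],"rc":{"d":{"l":7,"qhf":8,"v":6,"xdm":25},"dwa":[88,32]}}
After op 2 (add /g/0/y 77): {"g":[{"e":47,"ij":15,"n":28,"wya":47,"y":77},{"n":9,"p":39}],"ie":{"d":{"b":13,"sn":70},"iny":{"cck":51,"dff":51,"n":27}},"pil":[[36,81,58,60],[77,20,31,54,90]],"rc":{"d":{"l":7,"qhf":8,"v":6,"xdm":25},"dwa":[88,32]}}
After op 3 (replace /pil/0/2 38): {"g":[{"e":47,"ij":15,"n":28,"wya":47,"y":77},{"n":9,"p":39}],"ie":{"d":{"b":13,"sn":70},"iny":{"cck":51,"dff":51,"n":27}},"pil":[[36,81,38,60],[77,20,31,54,90]],"rc":{"d":{"l":7,"qhf":8,"v":6,"xdm":25},"dwa":[88,32]}}
After op 4 (add /rc/d/l 46): {"g":[{"e":47,"ij":15,"n":28,"wya":47,"y":77},{"n":9,"p":39}],"ie":{"d":{"b":13,"sn":70},"iny":{"cck":51,"dff":51,"n":27}},"pil":[[36,81,38,60],[77,20,31,54,90]],"rc":{"d":{"l":46,"qhf":8,"v":6,"xdm":25},"dwa":[88,32]}}
After op 5 (replace /rc/d/xdm 72): {"g":[{"e":47,"ij":15,"n":28,"wya":47,"y":77},{"n":9,"p":39}],"ie":{"d":{"b":13,"sn":70},"iny":{"cck":51,"dff":51,"n":27}},"pil":[[36,81,38,60],[77,20,31,54,90]],"rc":{"d":{"l":46,"qhf":8,"v":6,"xdm":72},"dwa":[88,32]}}
After op 6 (add /g/0/w 18): {"g":[{"e":47,"ij":15,"n":28,"w":18,"wya":47,"y":77},{"n":9,"p":39}],"ie":{"d":{"b":13,"sn":70},"iny":{"cck":51,"dff":51,"n":27}},"pil":[[36,81,38,60],[77,20,31,54,90]],"rc":{"d":{"l":46,"qhf":8,"v":6,"xdm":72},"dwa":[88,32]}}
After op 7 (replace /pil/0/0 63): {"g":[{"e":47,"ij":15,"n":28,"w":18,"wya":47,"y":77},{"n":9,"p":39}],"ie":{"d":{"b":13,"sn":70},"iny":{"cck":51,"dff":51,"n":27}},"pil":[[63,81,38,60],[77,20,31,54,90]],"rc":{"d":{"l":46,"qhf":8,"v":6,"xdm":72},"dwa":[88,32]}}
After op 8 (replace /g/0/w 5): {"g":[{"e":47,"ij":15,"n":28,"w":5,"wya":47,"y":77},{"n":9,"p":39}],"ie":{"d":{"b":13,"sn":70},"iny":{"cck":51,"dff":51,"n":27}},"pil":[[63,81,38,60],[77,20,31,54,90]],"rc":{"d":{"l":46,"qhf":8,"v":6,"xdm":72},"dwa":[88,32]}}
After op 9 (add /h 32): {"g":[{"e":47,"ij":15,"n":28,"w":5,"wya":47,"y":77},{"n":9,"p":39}],"h":32,"ie":{"d":{"b":13,"sn":70},"iny":{"cck":51,"dff":51,"n":27}},"pil":[[63,81,38,60],[77,20,31,54,90]],"rc":{"d":{"l":46,"qhf":8,"v":6,"xdm":72},"dwa":[88,32]}}
After op 10 (remove /pil/1/0): {"g":[{"e":47,"ij":15,"n":28,"w":5,"wya":47,"y":77},{"n":9,"p":39}],"h":32,"ie":{"d":{"b":13,"sn":70},"iny":{"cck":51,"dff":51,"n":27}},"pil":[[63,81,38,60],[20,31,54,90]],"rc":{"d":{"l":46,"qhf":8,"v":6,"xdm":72},"dwa":[88,32]}}
After op 11 (add /pil/0/4 73): {"g":[{"e":47,"ij":15,"n":28,"w":5,"wya":47,"y":77},{"n":9,"p":39}],"h":32,"ie":{"d":{"b":13,"sn":70},"iny":{"cck":51,"dff":51,"n":27}},"pil":[[63,81,38,60,73],[20,31,54,90]],"rc":{"d":{"l":46,"qhf":8,"v":6,"xdm":72},"dwa":[88,32]}}
After op 12 (add /ie/h 49): {"g":[{"e":47,"ij":15,"n":28,"w":5,"wya":47,"y":77},{"n":9,"p":39}],"h":32,"ie":{"d":{"b":13,"sn":70},"h":49,"iny":{"cck":51,"dff":51,"n":27}},"pil":[[63,81,38,60,73],[20,31,54,90]],"rc":{"d":{"l":46,"qhf":8,"v":6,"xdm":72},"dwa":[88,32]}}
Value at /pil/0/4: 73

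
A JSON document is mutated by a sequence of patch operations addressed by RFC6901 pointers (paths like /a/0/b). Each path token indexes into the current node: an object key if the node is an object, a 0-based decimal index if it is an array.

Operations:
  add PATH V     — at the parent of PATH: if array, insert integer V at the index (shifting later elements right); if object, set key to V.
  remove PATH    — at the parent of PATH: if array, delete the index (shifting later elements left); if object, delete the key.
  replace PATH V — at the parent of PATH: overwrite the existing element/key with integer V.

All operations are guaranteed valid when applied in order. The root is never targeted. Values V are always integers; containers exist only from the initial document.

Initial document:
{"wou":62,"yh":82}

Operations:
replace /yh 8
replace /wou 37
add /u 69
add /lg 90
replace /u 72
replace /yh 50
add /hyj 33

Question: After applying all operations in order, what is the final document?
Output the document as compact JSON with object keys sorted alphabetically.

After op 1 (replace /yh 8): {"wou":62,"yh":8}
After op 2 (replace /wou 37): {"wou":37,"yh":8}
After op 3 (add /u 69): {"u":69,"wou":37,"yh":8}
After op 4 (add /lg 90): {"lg":90,"u":69,"wou":37,"yh":8}
After op 5 (replace /u 72): {"lg":90,"u":72,"wou":37,"yh":8}
After op 6 (replace /yh 50): {"lg":90,"u":72,"wou":37,"yh":50}
After op 7 (add /hyj 33): {"hyj":33,"lg":90,"u":72,"wou":37,"yh":50}

Answer: {"hyj":33,"lg":90,"u":72,"wou":37,"yh":50}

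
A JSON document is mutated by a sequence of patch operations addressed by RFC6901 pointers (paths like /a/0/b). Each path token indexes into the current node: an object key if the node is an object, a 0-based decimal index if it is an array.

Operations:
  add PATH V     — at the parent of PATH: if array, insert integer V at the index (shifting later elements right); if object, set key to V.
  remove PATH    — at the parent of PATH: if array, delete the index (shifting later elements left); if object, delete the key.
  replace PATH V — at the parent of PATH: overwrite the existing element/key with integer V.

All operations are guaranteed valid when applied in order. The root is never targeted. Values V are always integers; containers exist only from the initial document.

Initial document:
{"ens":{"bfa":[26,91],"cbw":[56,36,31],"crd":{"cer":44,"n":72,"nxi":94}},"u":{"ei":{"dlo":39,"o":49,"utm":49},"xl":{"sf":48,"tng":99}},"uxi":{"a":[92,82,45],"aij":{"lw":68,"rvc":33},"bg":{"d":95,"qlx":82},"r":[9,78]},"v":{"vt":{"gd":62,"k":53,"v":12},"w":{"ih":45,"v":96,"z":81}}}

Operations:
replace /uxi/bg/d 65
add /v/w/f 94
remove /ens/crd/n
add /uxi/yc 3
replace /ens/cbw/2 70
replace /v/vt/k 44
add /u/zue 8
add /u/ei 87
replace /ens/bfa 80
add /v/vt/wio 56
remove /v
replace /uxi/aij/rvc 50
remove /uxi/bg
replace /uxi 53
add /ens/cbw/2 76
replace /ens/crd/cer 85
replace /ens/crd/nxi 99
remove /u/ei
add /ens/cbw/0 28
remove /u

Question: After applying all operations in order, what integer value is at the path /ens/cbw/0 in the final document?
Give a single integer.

After op 1 (replace /uxi/bg/d 65): {"ens":{"bfa":[26,91],"cbw":[56,36,31],"crd":{"cer":44,"n":72,"nxi":94}},"u":{"ei":{"dlo":39,"o":49,"utm":49},"xl":{"sf":48,"tng":99}},"uxi":{"a":[92,82,45],"aij":{"lw":68,"rvc":33},"bg":{"d":65,"qlx":82},"r":[9,78]},"v":{"vt":{"gd":62,"k":53,"v":12},"w":{"ih":45,"v":96,"z":81}}}
After op 2 (add /v/w/f 94): {"ens":{"bfa":[26,91],"cbw":[56,36,31],"crd":{"cer":44,"n":72,"nxi":94}},"u":{"ei":{"dlo":39,"o":49,"utm":49},"xl":{"sf":48,"tng":99}},"uxi":{"a":[92,82,45],"aij":{"lw":68,"rvc":33},"bg":{"d":65,"qlx":82},"r":[9,78]},"v":{"vt":{"gd":62,"k":53,"v":12},"w":{"f":94,"ih":45,"v":96,"z":81}}}
After op 3 (remove /ens/crd/n): {"ens":{"bfa":[26,91],"cbw":[56,36,31],"crd":{"cer":44,"nxi":94}},"u":{"ei":{"dlo":39,"o":49,"utm":49},"xl":{"sf":48,"tng":99}},"uxi":{"a":[92,82,45],"aij":{"lw":68,"rvc":33},"bg":{"d":65,"qlx":82},"r":[9,78]},"v":{"vt":{"gd":62,"k":53,"v":12},"w":{"f":94,"ih":45,"v":96,"z":81}}}
After op 4 (add /uxi/yc 3): {"ens":{"bfa":[26,91],"cbw":[56,36,31],"crd":{"cer":44,"nxi":94}},"u":{"ei":{"dlo":39,"o":49,"utm":49},"xl":{"sf":48,"tng":99}},"uxi":{"a":[92,82,45],"aij":{"lw":68,"rvc":33},"bg":{"d":65,"qlx":82},"r":[9,78],"yc":3},"v":{"vt":{"gd":62,"k":53,"v":12},"w":{"f":94,"ih":45,"v":96,"z":81}}}
After op 5 (replace /ens/cbw/2 70): {"ens":{"bfa":[26,91],"cbw":[56,36,70],"crd":{"cer":44,"nxi":94}},"u":{"ei":{"dlo":39,"o":49,"utm":49},"xl":{"sf":48,"tng":99}},"uxi":{"a":[92,82,45],"aij":{"lw":68,"rvc":33},"bg":{"d":65,"qlx":82},"r":[9,78],"yc":3},"v":{"vt":{"gd":62,"k":53,"v":12},"w":{"f":94,"ih":45,"v":96,"z":81}}}
After op 6 (replace /v/vt/k 44): {"ens":{"bfa":[26,91],"cbw":[56,36,70],"crd":{"cer":44,"nxi":94}},"u":{"ei":{"dlo":39,"o":49,"utm":49},"xl":{"sf":48,"tng":99}},"uxi":{"a":[92,82,45],"aij":{"lw":68,"rvc":33},"bg":{"d":65,"qlx":82},"r":[9,78],"yc":3},"v":{"vt":{"gd":62,"k":44,"v":12},"w":{"f":94,"ih":45,"v":96,"z":81}}}
After op 7 (add /u/zue 8): {"ens":{"bfa":[26,91],"cbw":[56,36,70],"crd":{"cer":44,"nxi":94}},"u":{"ei":{"dlo":39,"o":49,"utm":49},"xl":{"sf":48,"tng":99},"zue":8},"uxi":{"a":[92,82,45],"aij":{"lw":68,"rvc":33},"bg":{"d":65,"qlx":82},"r":[9,78],"yc":3},"v":{"vt":{"gd":62,"k":44,"v":12},"w":{"f":94,"ih":45,"v":96,"z":81}}}
After op 8 (add /u/ei 87): {"ens":{"bfa":[26,91],"cbw":[56,36,70],"crd":{"cer":44,"nxi":94}},"u":{"ei":87,"xl":{"sf":48,"tng":99},"zue":8},"uxi":{"a":[92,82,45],"aij":{"lw":68,"rvc":33},"bg":{"d":65,"qlx":82},"r":[9,78],"yc":3},"v":{"vt":{"gd":62,"k":44,"v":12},"w":{"f":94,"ih":45,"v":96,"z":81}}}
After op 9 (replace /ens/bfa 80): {"ens":{"bfa":80,"cbw":[56,36,70],"crd":{"cer":44,"nxi":94}},"u":{"ei":87,"xl":{"sf":48,"tng":99},"zue":8},"uxi":{"a":[92,82,45],"aij":{"lw":68,"rvc":33},"bg":{"d":65,"qlx":82},"r":[9,78],"yc":3},"v":{"vt":{"gd":62,"k":44,"v":12},"w":{"f":94,"ih":45,"v":96,"z":81}}}
After op 10 (add /v/vt/wio 56): {"ens":{"bfa":80,"cbw":[56,36,70],"crd":{"cer":44,"nxi":94}},"u":{"ei":87,"xl":{"sf":48,"tng":99},"zue":8},"uxi":{"a":[92,82,45],"aij":{"lw":68,"rvc":33},"bg":{"d":65,"qlx":82},"r":[9,78],"yc":3},"v":{"vt":{"gd":62,"k":44,"v":12,"wio":56},"w":{"f":94,"ih":45,"v":96,"z":81}}}
After op 11 (remove /v): {"ens":{"bfa":80,"cbw":[56,36,70],"crd":{"cer":44,"nxi":94}},"u":{"ei":87,"xl":{"sf":48,"tng":99},"zue":8},"uxi":{"a":[92,82,45],"aij":{"lw":68,"rvc":33},"bg":{"d":65,"qlx":82},"r":[9,78],"yc":3}}
After op 12 (replace /uxi/aij/rvc 50): {"ens":{"bfa":80,"cbw":[56,36,70],"crd":{"cer":44,"nxi":94}},"u":{"ei":87,"xl":{"sf":48,"tng":99},"zue":8},"uxi":{"a":[92,82,45],"aij":{"lw":68,"rvc":50},"bg":{"d":65,"qlx":82},"r":[9,78],"yc":3}}
After op 13 (remove /uxi/bg): {"ens":{"bfa":80,"cbw":[56,36,70],"crd":{"cer":44,"nxi":94}},"u":{"ei":87,"xl":{"sf":48,"tng":99},"zue":8},"uxi":{"a":[92,82,45],"aij":{"lw":68,"rvc":50},"r":[9,78],"yc":3}}
After op 14 (replace /uxi 53): {"ens":{"bfa":80,"cbw":[56,36,70],"crd":{"cer":44,"nxi":94}},"u":{"ei":87,"xl":{"sf":48,"tng":99},"zue":8},"uxi":53}
After op 15 (add /ens/cbw/2 76): {"ens":{"bfa":80,"cbw":[56,36,76,70],"crd":{"cer":44,"nxi":94}},"u":{"ei":87,"xl":{"sf":48,"tng":99},"zue":8},"uxi":53}
After op 16 (replace /ens/crd/cer 85): {"ens":{"bfa":80,"cbw":[56,36,76,70],"crd":{"cer":85,"nxi":94}},"u":{"ei":87,"xl":{"sf":48,"tng":99},"zue":8},"uxi":53}
After op 17 (replace /ens/crd/nxi 99): {"ens":{"bfa":80,"cbw":[56,36,76,70],"crd":{"cer":85,"nxi":99}},"u":{"ei":87,"xl":{"sf":48,"tng":99},"zue":8},"uxi":53}
After op 18 (remove /u/ei): {"ens":{"bfa":80,"cbw":[56,36,76,70],"crd":{"cer":85,"nxi":99}},"u":{"xl":{"sf":48,"tng":99},"zue":8},"uxi":53}
After op 19 (add /ens/cbw/0 28): {"ens":{"bfa":80,"cbw":[28,56,36,76,70],"crd":{"cer":85,"nxi":99}},"u":{"xl":{"sf":48,"tng":99},"zue":8},"uxi":53}
After op 20 (remove /u): {"ens":{"bfa":80,"cbw":[28,56,36,76,70],"crd":{"cer":85,"nxi":99}},"uxi":53}
Value at /ens/cbw/0: 28

Answer: 28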